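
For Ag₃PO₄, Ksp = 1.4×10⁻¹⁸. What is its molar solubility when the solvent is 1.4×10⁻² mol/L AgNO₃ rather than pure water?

5.1×10⁻¹³ M

Ag₃PO₄(s) ⇌ 3 Ag⁺(aq) + PO₄³⁻(aq)
With Ag⁺ already at 1.4×10⁻² mol/L and s small, take [Ag⁺] ≈ 1.4×10⁻² mol/L and [PO₄³⁻] = s.
Ksp = [Ag⁺]^3[PO₄³⁻] = (1.4×10⁻²)^3s
s = 1.4×10⁻¹⁸ / (1.4×10⁻²)^3 = 5.1×10⁻¹³
s = 5.1×10⁻¹³ mol/L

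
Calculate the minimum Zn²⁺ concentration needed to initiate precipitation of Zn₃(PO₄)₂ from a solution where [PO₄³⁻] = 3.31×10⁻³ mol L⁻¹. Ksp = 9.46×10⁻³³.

The threshold for precipitation is Q = Ksp.
Zn₃(PO₄)₂(s) ⇌ 3 Zn²⁺(aq) + 2 PO₄³⁻(aq)
Ksp = [Zn²⁺]^3[PO₄³⁻]^2 = [Zn²⁺]^3(3.31×10⁻³)^2
[Zn²⁺]^3 = 9.46×10⁻³³ / (3.31×10⁻³)^2 = 8.63×10⁻²⁸
[Zn²⁺] = 9.52×10⁻¹⁰ mol L⁻¹

9.52×10⁻¹⁰ M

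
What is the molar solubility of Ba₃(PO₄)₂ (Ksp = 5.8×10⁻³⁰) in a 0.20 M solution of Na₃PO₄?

1.8×10⁻¹⁰ M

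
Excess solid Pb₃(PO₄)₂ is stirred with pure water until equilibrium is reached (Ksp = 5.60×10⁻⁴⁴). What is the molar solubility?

Pb₃(PO₄)₂(s) ⇌ 3 Pb²⁺(aq) + 2 PO₄³⁻(aq)
Let s be the molar solubility. Then [Pb²⁺] = 3s and [PO₄³⁻] = 2s.
Ksp = [Pb²⁺]^3[PO₄³⁻]^2 = (3s)^3 · (2s)^2 = 108s^5
108s^5 = 5.60×10⁻⁴⁴  ⇒  s^5 = 5.19×10⁻⁴⁶
s = 8.77×10⁻¹⁰ mol/L

8.77×10⁻¹⁰ M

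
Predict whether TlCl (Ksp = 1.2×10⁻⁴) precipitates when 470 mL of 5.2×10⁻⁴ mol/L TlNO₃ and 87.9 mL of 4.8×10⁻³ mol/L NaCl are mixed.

No

After mixing, V = 470 mL + 87.9 mL = 557.9 mL.
[Tl⁺] = (5.2×10⁻⁴)(470)/557.9 = 4.4×10⁻⁴ mol/L
[Cl⁻] = (4.8×10⁻³)(87.9)/557.9 = 7.6×10⁻⁴ mol/L
Q = [Tl⁺][Cl⁻] = 3.3×10⁻⁷
Since Q (3.3×10⁻⁷) is less than Ksp (1.2×10⁻⁴), no TlCl precipitates.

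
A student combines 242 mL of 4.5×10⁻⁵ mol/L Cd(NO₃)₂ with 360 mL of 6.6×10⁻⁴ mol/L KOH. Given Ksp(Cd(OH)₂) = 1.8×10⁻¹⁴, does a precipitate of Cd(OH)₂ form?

After mixing, V = 242 mL + 360 mL = 602 mL.
[Cd²⁺] = (4.5×10⁻⁵)(242)/602 = 1.8×10⁻⁵ mol/L
[OH⁻] = (6.6×10⁻⁴)(360)/602 = 3.9×10⁻⁴ mol/L
Q = [Cd²⁺][OH⁻]^2 = 2.8×10⁻¹²
Q = 2.8×10⁻¹² > Ksp = 1.8×10⁻¹⁴, so the solution is supersaturated and Cd(OH)₂ precipitates.

Yes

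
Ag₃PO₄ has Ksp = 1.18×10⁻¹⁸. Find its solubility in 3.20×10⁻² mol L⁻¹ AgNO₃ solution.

Ag₃PO₄(s) ⇌ 3 Ag⁺(aq) + PO₄³⁻(aq)
Let s be the solubility of Ag₃PO₄ here. The common ion gives [Ag⁺] ≈ 3.20×10⁻² mol L⁻¹, and [PO₄³⁻] = s.
Ksp = [Ag⁺]^3[PO₄³⁻] = (3.20×10⁻²)^3s
s = 1.18×10⁻¹⁸ / (3.20×10⁻²)^3 = 3.60×10⁻¹⁴
s = 3.60×10⁻¹⁴ mol L⁻¹

3.60×10⁻¹⁴ M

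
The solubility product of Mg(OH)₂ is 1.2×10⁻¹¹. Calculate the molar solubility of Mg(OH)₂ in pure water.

1.4×10⁻⁴ M

Mg(OH)₂(s) ⇌ Mg²⁺(aq) + 2 OH⁻(aq)
With molar solubility s: [Mg²⁺] = s, [OH⁻] = 2s.
Ksp = [Mg²⁺][OH⁻]^2 = s · (2s)^2 = 4s^3
4s^3 = 1.2×10⁻¹¹  ⇒  s^3 = 3.0×10⁻¹²
s = 1.4×10⁻⁴ mol L⁻¹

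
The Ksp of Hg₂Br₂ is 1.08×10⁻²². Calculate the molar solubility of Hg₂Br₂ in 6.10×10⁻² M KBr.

2.90×10⁻²⁰ M

Hg₂Br₂(s) ⇌ Hg₂²⁺(aq) + 2 Br⁻(aq)
With Br⁻ already at 6.10×10⁻² M and s small, take [Br⁻] ≈ 6.10×10⁻² M and [Hg₂²⁺] = s.
Ksp = [Hg₂²⁺][Br⁻]^2 = s(6.10×10⁻²)^2
s = 1.08×10⁻²² / (6.10×10⁻²)^2 = 2.90×10⁻²⁰
s = 2.90×10⁻²⁰ M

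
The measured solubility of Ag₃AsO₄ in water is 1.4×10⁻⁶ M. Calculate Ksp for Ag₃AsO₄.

Ag₃AsO₄(s) ⇌ 3 Ag⁺(aq) + AsO₄³⁻(aq)
Let s be the molar solubility. Then [Ag⁺] = 3s and [AsO₄³⁻] = s.
Ksp = [Ag⁺]^3[AsO₄³⁻] = (3s)^3 · s = 27s^4
Ksp = 27 × (1.4×10⁻⁶)^4 = 1.0×10⁻²²

Ksp = 1.0×10⁻²²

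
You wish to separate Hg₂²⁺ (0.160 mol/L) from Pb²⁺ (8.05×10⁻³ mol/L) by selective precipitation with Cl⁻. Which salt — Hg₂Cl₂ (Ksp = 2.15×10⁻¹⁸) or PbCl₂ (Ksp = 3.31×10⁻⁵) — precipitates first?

Precipitation of each salt begins when its ion product equals Ksp.
For Hg₂Cl₂: [Cl⁻] = (Ksp/[Hg₂²⁺])^(1/2) = 3.67×10⁻⁹ mol/L
For PbCl₂: [Cl⁻] = (Ksp/[Pb²⁺])^(1/2) = 6.41×10⁻² mol/L
The smaller threshold [Cl⁻] is reached first, so Hg₂Cl₂ precipitates first.

Hg₂Cl₂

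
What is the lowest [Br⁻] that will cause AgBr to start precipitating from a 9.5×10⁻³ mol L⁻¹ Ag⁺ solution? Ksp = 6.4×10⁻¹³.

Precipitation of each salt begins when its ion product equals Ksp.
AgBr(s) ⇌ Ag⁺(aq) + Br⁻(aq)
Ksp = [Ag⁺][Br⁻] = [Br⁻](9.5×10⁻³)
[Br⁻] = 6.4×10⁻¹³ / (9.5×10⁻³) = 6.7×10⁻¹¹
[Br⁻] = 6.7×10⁻¹¹ mol L⁻¹

6.7×10⁻¹¹ M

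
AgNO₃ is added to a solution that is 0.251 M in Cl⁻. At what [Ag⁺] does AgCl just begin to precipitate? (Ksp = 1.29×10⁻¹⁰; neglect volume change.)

5.14×10⁻¹⁰ M

A salt starts to precipitate once the ion product Q reaches its Ksp.
AgCl(s) ⇌ Ag⁺(aq) + Cl⁻(aq)
Ksp = [Ag⁺][Cl⁻] = [Ag⁺](0.251)
[Ag⁺] = 1.29×10⁻¹⁰ / (0.251) = 5.14×10⁻¹⁰
[Ag⁺] = 5.14×10⁻¹⁰ M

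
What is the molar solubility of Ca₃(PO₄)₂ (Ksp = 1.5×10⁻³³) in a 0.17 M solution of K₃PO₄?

1.2×10⁻¹¹ M

Ca₃(PO₄)₂(s) ⇌ 3 Ca²⁺(aq) + 2 PO₄³⁻(aq)
PO₄³⁻ is already present at 0.17 M. If s mol/L of Ca₃(PO₄)₂ dissolves, [Ca²⁺] = 3s while [PO₄³⁻] ≈ 0.17 M.
Ksp = [Ca²⁺]^3[PO₄³⁻]^2 = (3s)^3(0.17)^2
(3s)^3 = 1.5×10⁻³³ / (0.17)^2 = 5.2×10⁻³²
s = 1.2×10⁻¹¹ M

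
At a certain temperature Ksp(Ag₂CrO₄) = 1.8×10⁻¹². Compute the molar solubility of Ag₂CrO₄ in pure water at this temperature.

7.7×10⁻⁵ M

Ag₂CrO₄(s) ⇌ 2 Ag⁺(aq) + CrO₄²⁻(aq)
Let s be the molar solubility. Then [Ag⁺] = 2s and [CrO₄²⁻] = s.
Ksp = [Ag⁺]^2[CrO₄²⁻] = (2s)^2 · s = 4s^3
4s^3 = 1.8×10⁻¹²  ⇒  s^3 = 4.5×10⁻¹³
Taking the 3rd root, s = 7.7×10⁻⁵ M.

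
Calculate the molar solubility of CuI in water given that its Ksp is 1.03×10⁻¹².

CuI(s) ⇌ Cu⁺(aq) + I⁻(aq)
For each mole of CuI that dissolves per liter, [Cu⁺] = s and [I⁻] = s; let s denote this solubility.
Ksp = [Cu⁺][I⁻] = s · s = s^2
s^2 = 1.03×10⁻¹²
s = (1.03×10⁻¹²)^(1/2) = 1.01×10⁻⁶ mol/L

1.01×10⁻⁶ M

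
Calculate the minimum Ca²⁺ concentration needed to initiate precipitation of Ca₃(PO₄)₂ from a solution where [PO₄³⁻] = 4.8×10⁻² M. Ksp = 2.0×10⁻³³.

Precipitation of each salt begins when its ion product equals Ksp.
Ca₃(PO₄)₂(s) ⇌ 3 Ca²⁺(aq) + 2 PO₄³⁻(aq)
Ksp = [Ca²⁺]^3[PO₄³⁻]^2 = [Ca²⁺]^3(4.8×10⁻²)^2
[Ca²⁺]^3 = 2.0×10⁻³³ / (4.8×10⁻²)^2 = 8.7×10⁻³¹
[Ca²⁺] = 9.5×10⁻¹¹ M

9.5×10⁻¹¹ M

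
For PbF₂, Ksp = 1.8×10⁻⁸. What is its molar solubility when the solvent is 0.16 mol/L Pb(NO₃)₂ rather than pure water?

PbF₂(s) ⇌ Pb²⁺(aq) + 2 F⁻(aq)
With Pb²⁺ already at 0.16 mol/L and s small, take [Pb²⁺] ≈ 0.16 mol/L and [F⁻] = 2s.
Ksp = [Pb²⁺][F⁻]^2 = (0.16)(2s)^2
(2s)^2 = 1.8×10⁻⁸ / (0.16) = 1.1×10⁻⁷
s = 1.7×10⁻⁴ mol/L

1.7×10⁻⁴ M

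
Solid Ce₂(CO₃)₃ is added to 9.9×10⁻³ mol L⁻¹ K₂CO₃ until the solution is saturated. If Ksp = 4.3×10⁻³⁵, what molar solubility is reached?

3.3×10⁻¹⁵ M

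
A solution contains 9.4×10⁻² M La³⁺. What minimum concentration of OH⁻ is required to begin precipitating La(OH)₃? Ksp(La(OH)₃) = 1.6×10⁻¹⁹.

Precipitation of each salt begins when its ion product equals Ksp.
La(OH)₃(s) ⇌ La³⁺(aq) + 3 OH⁻(aq)
Ksp = [La³⁺][OH⁻]^3 = [OH⁻]^3(9.4×10⁻²)
[OH⁻]^3 = 1.6×10⁻¹⁹ / (9.4×10⁻²) = 1.7×10⁻¹⁸
[OH⁻] = 1.2×10⁻⁶ M

1.2×10⁻⁶ M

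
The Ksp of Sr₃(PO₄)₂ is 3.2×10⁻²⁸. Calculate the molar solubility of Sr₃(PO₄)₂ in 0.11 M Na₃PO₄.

Sr₃(PO₄)₂(s) ⇌ 3 Sr²⁺(aq) + 2 PO₄³⁻(aq)
The solution already contains PO₄³⁻ at 0.11 M. Let s be the molar solubility of Sr₃(PO₄)₂.
[PO₄³⁻] ≈ 0.11 M (common ion dominates); [Sr²⁺] = 3s.
Ksp = [Sr²⁺]^3[PO₄³⁻]^2 = (3s)^3(0.11)^2
(3s)^3 = 3.2×10⁻²⁸ / (0.11)^2 = 2.6×10⁻²⁶
s = 9.9×10⁻¹⁰ M

9.9×10⁻¹⁰ M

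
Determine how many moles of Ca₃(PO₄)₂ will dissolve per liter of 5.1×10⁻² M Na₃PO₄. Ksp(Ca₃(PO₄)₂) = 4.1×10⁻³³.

3.9×10⁻¹¹ M

Ca₃(PO₄)₂(s) ⇌ 3 Ca²⁺(aq) + 2 PO₄³⁻(aq)
With PO₄³⁻ already at 5.1×10⁻² M and s small, take [PO₄³⁻] ≈ 5.1×10⁻² M and [Ca²⁺] = 3s.
Ksp = [Ca²⁺]^3[PO₄³⁻]^2 = (3s)^3(5.1×10⁻²)^2
(3s)^3 = 4.1×10⁻³³ / (5.1×10⁻²)^2 = 1.6×10⁻³⁰
s = 3.9×10⁻¹¹ M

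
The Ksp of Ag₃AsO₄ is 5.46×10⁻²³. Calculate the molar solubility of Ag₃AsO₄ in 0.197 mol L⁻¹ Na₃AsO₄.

Ag₃AsO₄(s) ⇌ 3 Ag⁺(aq) + AsO₄³⁻(aq)
With AsO₄³⁻ already at 0.197 mol L⁻¹ and s small, take [AsO₄³⁻] ≈ 0.197 mol L⁻¹ and [Ag⁺] = 3s.
Ksp = [Ag⁺]^3[AsO₄³⁻] = (3s)^3(0.197)
(3s)^3 = 5.46×10⁻²³ / (0.197) = 2.77×10⁻²²
s = 2.17×10⁻⁸ mol L⁻¹

2.17×10⁻⁸ M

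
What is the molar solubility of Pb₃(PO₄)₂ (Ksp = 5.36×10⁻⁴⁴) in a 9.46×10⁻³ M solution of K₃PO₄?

Pb₃(PO₄)₂(s) ⇌ 3 Pb²⁺(aq) + 2 PO₄³⁻(aq)
PO₄³⁻ is already present at 9.46×10⁻³ M. If s mol/L of Pb₃(PO₄)₂ dissolves, [Pb²⁺] = 3s while [PO₄³⁻] ≈ 9.46×10⁻³ M.
Ksp = [Pb²⁺]^3[PO₄³⁻]^2 = (3s)^3(9.46×10⁻³)^2
(3s)^3 = 5.36×10⁻⁴⁴ / (9.46×10⁻³)^2 = 5.99×10⁻⁴⁰
s = 2.81×10⁻¹⁴ M

2.81×10⁻¹⁴ M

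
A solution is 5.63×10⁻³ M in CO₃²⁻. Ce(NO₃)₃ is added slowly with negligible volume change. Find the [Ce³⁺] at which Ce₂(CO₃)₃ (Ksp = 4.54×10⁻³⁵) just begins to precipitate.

Precipitation begins when Q = Ksp.
Ce₂(CO₃)₃(s) ⇌ 2 Ce³⁺(aq) + 3 CO₃²⁻(aq)
Ksp = [Ce³⁺]^2[CO₃²⁻]^3 = [Ce³⁺]^2(5.63×10⁻³)^3
[Ce³⁺]^2 = 4.54×10⁻³⁵ / (5.63×10⁻³)^3 = 2.54×10⁻²⁸
[Ce³⁺] = 1.60×10⁻¹⁴ M

1.60×10⁻¹⁴ M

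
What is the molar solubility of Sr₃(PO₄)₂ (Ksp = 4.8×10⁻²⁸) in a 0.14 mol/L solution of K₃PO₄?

Sr₃(PO₄)₂(s) ⇌ 3 Sr²⁺(aq) + 2 PO₄³⁻(aq)
The solution already contains PO₄³⁻ at 0.14 mol/L. Let s be the molar solubility of Sr₃(PO₄)₂.
[PO₄³⁻] ≈ 0.14 mol/L (common ion dominates); [Sr²⁺] = 3s.
Ksp = [Sr²⁺]^3[PO₄³⁻]^2 = (3s)^3(0.14)^2
(3s)^3 = 4.8×10⁻²⁸ / (0.14)^2 = 2.4×10⁻²⁶
s = 9.7×10⁻¹⁰ mol/L

9.7×10⁻¹⁰ M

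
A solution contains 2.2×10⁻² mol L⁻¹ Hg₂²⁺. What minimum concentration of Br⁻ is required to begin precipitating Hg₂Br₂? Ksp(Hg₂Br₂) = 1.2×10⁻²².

A salt starts to precipitate once the ion product Q reaches its Ksp.
Hg₂Br₂(s) ⇌ Hg₂²⁺(aq) + 2 Br⁻(aq)
Ksp = [Hg₂²⁺][Br⁻]^2 = [Br⁻]^2(2.2×10⁻²)
[Br⁻]^2 = 1.2×10⁻²² / (2.2×10⁻²) = 5.5×10⁻²¹
[Br⁻] = 7.4×10⁻¹¹ mol L⁻¹

7.4×10⁻¹¹ M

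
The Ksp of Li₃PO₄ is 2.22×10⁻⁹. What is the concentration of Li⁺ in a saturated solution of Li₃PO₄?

Li₃PO₄(s) ⇌ 3 Li⁺(aq) + PO₄³⁻(aq)
Let s be the molar solubility. Then [Li⁺] = 3s and [PO₄³⁻] = s.
Ksp = [Li⁺]^3[PO₄³⁻] = (3s)^3 · s = 27s^4 = 2.22×10⁻⁹
s = 3.01×10⁻³ M
[Li⁺] = 3s = 9.03×10⁻³ M

9.03×10⁻³ M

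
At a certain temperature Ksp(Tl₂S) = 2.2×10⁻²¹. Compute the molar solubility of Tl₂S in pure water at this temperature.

Tl₂S(s) ⇌ 2 Tl⁺(aq) + S²⁻(aq)
With molar solubility s: [Tl⁺] = 2s, [S²⁻] = s.
Ksp = [Tl⁺]^2[S²⁻] = (2s)^2 · s = 4s^3
4s^3 = 2.2×10⁻²¹  ⇒  s^3 = 5.5×10⁻²²
s = 8.2×10⁻⁸ M

8.2×10⁻⁸ M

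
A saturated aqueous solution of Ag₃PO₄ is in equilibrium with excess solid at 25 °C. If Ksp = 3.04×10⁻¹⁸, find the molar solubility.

Ag₃PO₄(s) ⇌ 3 Ag⁺(aq) + PO₄³⁻(aq)
Call the molar solubility s, so that [Ag⁺] = 3s and [PO₄³⁻] = s.
Ksp = [Ag⁺]^3[PO₄³⁻] = (3s)^3 · s = 27s^4
27s^4 = 3.04×10⁻¹⁸  ⇒  s^4 = 1.13×10⁻¹⁹
s = (1.13×10⁻¹⁹)^(1/4) = 1.83×10⁻⁵ M

1.83×10⁻⁵ M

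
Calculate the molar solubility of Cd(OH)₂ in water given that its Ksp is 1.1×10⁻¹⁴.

1.4×10⁻⁵ M

Cd(OH)₂(s) ⇌ Cd²⁺(aq) + 2 OH⁻(aq)
Call the molar solubility s, so that [Cd²⁺] = s and [OH⁻] = 2s.
Ksp = [Cd²⁺][OH⁻]^2 = s · (2s)^2 = 4s^3
4s^3 = 1.1×10⁻¹⁴  ⇒  s^3 = 2.8×10⁻¹⁵
s = (2.8×10⁻¹⁵)^(1/3) = 1.4×10⁻⁵ mol L⁻¹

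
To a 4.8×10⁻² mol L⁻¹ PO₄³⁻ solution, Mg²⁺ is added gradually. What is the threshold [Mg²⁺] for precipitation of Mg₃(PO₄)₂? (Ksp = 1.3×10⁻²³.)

1.8×10⁻⁷ M

A salt starts to precipitate once the ion product Q reaches its Ksp.
Mg₃(PO₄)₂(s) ⇌ 3 Mg²⁺(aq) + 2 PO₄³⁻(aq)
Ksp = [Mg²⁺]^3[PO₄³⁻]^2 = [Mg²⁺]^3(4.8×10⁻²)^2
[Mg²⁺]^3 = 1.3×10⁻²³ / (4.8×10⁻²)^2 = 5.6×10⁻²¹
[Mg²⁺] = 1.8×10⁻⁷ mol L⁻¹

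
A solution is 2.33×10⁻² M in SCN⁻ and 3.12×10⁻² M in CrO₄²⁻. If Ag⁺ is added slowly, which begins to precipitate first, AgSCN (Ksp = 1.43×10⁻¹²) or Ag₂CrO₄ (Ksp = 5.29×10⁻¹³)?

AgSCN

The threshold for precipitation is Q = Ksp.
For AgSCN: [Ag⁺] = (Ksp/[SCN⁻]) = 6.14×10⁻¹¹ M
For Ag₂CrO₄: [Ag⁺] = (Ksp/[CrO₄²⁻])^(1/2) = 4.12×10⁻⁶ M
AgSCN requires the lower [Ag⁺], so it precipitates first.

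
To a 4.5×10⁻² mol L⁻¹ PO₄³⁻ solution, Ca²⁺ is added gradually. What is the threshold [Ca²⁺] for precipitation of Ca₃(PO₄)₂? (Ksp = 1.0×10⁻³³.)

7.9×10⁻¹¹ M

Precipitation begins when Q = Ksp.
Ca₃(PO₄)₂(s) ⇌ 3 Ca²⁺(aq) + 2 PO₄³⁻(aq)
Ksp = [Ca²⁺]^3[PO₄³⁻]^2 = [Ca²⁺]^3(4.5×10⁻²)^2
[Ca²⁺]^3 = 1.0×10⁻³³ / (4.5×10⁻²)^2 = 4.9×10⁻³¹
[Ca²⁺] = 7.9×10⁻¹¹ mol L⁻¹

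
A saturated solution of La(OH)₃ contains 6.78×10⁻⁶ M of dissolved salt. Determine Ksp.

Ksp = 5.71×10⁻²⁰

La(OH)₃(s) ⇌ La³⁺(aq) + 3 OH⁻(aq)
With molar solubility s: [La³⁺] = s, [OH⁻] = 3s.
Ksp = [La³⁺][OH⁻]^3 = s · (3s)^3 = 27s^4
Ksp = 27 × (6.78×10⁻⁶)^4 = 5.71×10⁻²⁰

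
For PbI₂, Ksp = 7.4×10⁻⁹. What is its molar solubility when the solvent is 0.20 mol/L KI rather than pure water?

PbI₂(s) ⇌ Pb²⁺(aq) + 2 I⁻(aq)
I⁻ is already present at 0.20 mol/L. If s mol/L of PbI₂ dissolves, [Pb²⁺] = s while [I⁻] ≈ 0.20 mol/L.
Ksp = [Pb²⁺][I⁻]^2 = s(0.20)^2
s = 7.4×10⁻⁹ / (0.20)^2 = 1.9×10⁻⁷
s = 1.9×10⁻⁷ mol/L

1.9×10⁻⁷ M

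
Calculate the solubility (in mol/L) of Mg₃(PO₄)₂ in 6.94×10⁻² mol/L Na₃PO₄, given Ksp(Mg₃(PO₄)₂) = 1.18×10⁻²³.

4.49×10⁻⁸ M

Mg₃(PO₄)₂(s) ⇌ 3 Mg²⁺(aq) + 2 PO₄³⁻(aq)
The solution already contains PO₄³⁻ at 6.94×10⁻² mol/L. Let s be the molar solubility of Mg₃(PO₄)₂.
[PO₄³⁻] ≈ 6.94×10⁻² mol/L (common ion dominates); [Mg²⁺] = 3s.
Ksp = [Mg²⁺]^3[PO₄³⁻]^2 = (3s)^3(6.94×10⁻²)^2
(3s)^3 = 1.18×10⁻²³ / (6.94×10⁻²)^2 = 2.45×10⁻²¹
s = 4.49×10⁻⁸ mol/L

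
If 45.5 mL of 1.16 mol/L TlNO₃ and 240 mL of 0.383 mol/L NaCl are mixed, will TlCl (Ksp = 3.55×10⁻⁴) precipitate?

After mixing, V = 45.5 mL + 240 mL = 285.5 mL.
[Tl⁺] = (1.16)(45.5)/285.5 = 0.185 mol/L
[Cl⁻] = (0.383)(240)/285.5 = 0.322 mol/L
Q = [Tl⁺][Cl⁻] = 5.95×10⁻²
Because Q > Ksp (5.95×10⁻² vs 3.55×10⁻⁴), a precipitate of TlCl forms.

Yes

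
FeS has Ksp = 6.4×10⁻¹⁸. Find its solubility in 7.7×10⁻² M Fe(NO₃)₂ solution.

8.3×10⁻¹⁷ M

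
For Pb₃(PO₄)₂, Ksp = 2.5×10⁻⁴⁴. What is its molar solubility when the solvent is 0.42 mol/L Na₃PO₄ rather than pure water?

Pb₃(PO₄)₂(s) ⇌ 3 Pb²⁺(aq) + 2 PO₄³⁻(aq)
With PO₄³⁻ already at 0.42 mol/L and s small, take [PO₄³⁻] ≈ 0.42 mol/L and [Pb²⁺] = 3s.
Ksp = [Pb²⁺]^3[PO₄³⁻]^2 = (3s)^3(0.42)^2
(3s)^3 = 2.5×10⁻⁴⁴ / (0.42)^2 = 1.4×10⁻⁴³
s = 1.7×10⁻¹⁵ mol/L

1.7×10⁻¹⁵ M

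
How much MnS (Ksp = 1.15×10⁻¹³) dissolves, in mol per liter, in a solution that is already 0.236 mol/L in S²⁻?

4.87×10⁻¹³ M

MnS(s) ⇌ Mn²⁺(aq) + S²⁻(aq)
The solution already contains S²⁻ at 0.236 mol/L. Let s be the molar solubility of MnS.
[S²⁻] ≈ 0.236 mol/L (common ion dominates); [Mn²⁺] = s.
Ksp = [Mn²⁺][S²⁻] = s(0.236)
s = 1.15×10⁻¹³ / (0.236) = 4.87×10⁻¹³
s = 4.87×10⁻¹³ mol/L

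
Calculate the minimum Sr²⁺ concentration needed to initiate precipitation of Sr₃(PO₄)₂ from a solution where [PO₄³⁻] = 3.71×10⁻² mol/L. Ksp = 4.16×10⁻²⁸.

The threshold for precipitation is Q = Ksp.
Sr₃(PO₄)₂(s) ⇌ 3 Sr²⁺(aq) + 2 PO₄³⁻(aq)
Ksp = [Sr²⁺]^3[PO₄³⁻]^2 = [Sr²⁺]^3(3.71×10⁻²)^2
[Sr²⁺]^3 = 4.16×10⁻²⁸ / (3.71×10⁻²)^2 = 3.02×10⁻²⁵
[Sr²⁺] = 6.71×10⁻⁹ mol/L

6.71×10⁻⁹ M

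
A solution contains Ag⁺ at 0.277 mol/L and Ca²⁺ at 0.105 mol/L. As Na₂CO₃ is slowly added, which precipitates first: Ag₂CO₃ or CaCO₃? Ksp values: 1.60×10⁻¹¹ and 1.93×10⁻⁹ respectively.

Ag₂CO₃

Precipitation of each salt begins when its ion product equals Ksp.
For Ag₂CO₃: [CO₃²⁻] = (Ksp/[Ag⁺]^2) = 2.09×10⁻¹⁰ mol/L
For CaCO₃: [CO₃²⁻] = (Ksp/[Ca²⁺]) = 1.84×10⁻⁸ mol/L
Ag₂CO₃ requires the lower [CO₃²⁻], so it precipitates first.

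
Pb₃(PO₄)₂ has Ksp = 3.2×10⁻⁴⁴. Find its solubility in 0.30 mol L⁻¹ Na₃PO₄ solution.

Pb₃(PO₄)₂(s) ⇌ 3 Pb²⁺(aq) + 2 PO₄³⁻(aq)
Let s be the solubility of Pb₃(PO₄)₂ here. The common ion gives [PO₄³⁻] ≈ 0.30 mol L⁻¹, and [Pb²⁺] = 3s.
Ksp = [Pb²⁺]^3[PO₄³⁻]^2 = (3s)^3(0.30)^2
(3s)^3 = 3.2×10⁻⁴⁴ / (0.30)^2 = 3.6×10⁻⁴³
s = 2.4×10⁻¹⁵ mol L⁻¹

2.4×10⁻¹⁵ M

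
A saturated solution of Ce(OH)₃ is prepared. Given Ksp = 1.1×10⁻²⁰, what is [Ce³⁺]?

Ce(OH)₃(s) ⇌ Ce³⁺(aq) + 3 OH⁻(aq)
Let s be the molar solubility. Then [Ce³⁺] = s and [OH⁻] = 3s.
Ksp = [Ce³⁺][OH⁻]^3 = s · (3s)^3 = 27s^4 = 1.1×10⁻²⁰
s = 4.5×10⁻⁶ mol/L
[Ce³⁺] = s = 4.5×10⁻⁶ mol/L

4.5×10⁻⁶ M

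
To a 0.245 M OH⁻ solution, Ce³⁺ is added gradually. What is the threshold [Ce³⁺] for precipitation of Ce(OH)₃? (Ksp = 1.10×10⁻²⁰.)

Precipitation begins when Q = Ksp.
Ce(OH)₃(s) ⇌ Ce³⁺(aq) + 3 OH⁻(aq)
Ksp = [Ce³⁺][OH⁻]^3 = [Ce³⁺](0.245)^3
[Ce³⁺] = 1.10×10⁻²⁰ / (0.245)^3 = 7.48×10⁻¹⁹
[Ce³⁺] = 7.48×10⁻¹⁹ M

7.48×10⁻¹⁹ M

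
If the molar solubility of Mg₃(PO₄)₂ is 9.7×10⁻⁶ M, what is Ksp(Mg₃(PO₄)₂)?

Ksp = 9.3×10⁻²⁴

Mg₃(PO₄)₂(s) ⇌ 3 Mg²⁺(aq) + 2 PO₄³⁻(aq)
Call the molar solubility s, so that [Mg²⁺] = 3s and [PO₄³⁻] = 2s.
Ksp = [Mg²⁺]^3[PO₄³⁻]^2 = (3s)^3 · (2s)^2 = 108s^5
Ksp = 108 × (9.7×10⁻⁶)^5 = 9.3×10⁻²⁴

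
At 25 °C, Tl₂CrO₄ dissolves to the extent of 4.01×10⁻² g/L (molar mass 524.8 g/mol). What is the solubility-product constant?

Ksp = 1.78×10⁻¹²

s = (4.01×10⁻² g L⁻¹)/(524.8 g mol⁻¹) = 7.6410×10⁻⁵ M
Tl₂CrO₄(s) ⇌ 2 Tl⁺(aq) + CrO₄²⁻(aq)
If s mol/L of Tl₂CrO₄ dissolves, [Tl⁺] = 2s and [CrO₄²⁻] = s.
Ksp = [Tl⁺]^2[CrO₄²⁻] = (2s)^2 · s = 4s^3
Ksp = 4 × (7.6410×10⁻⁵)^3 = 1.78×10⁻¹²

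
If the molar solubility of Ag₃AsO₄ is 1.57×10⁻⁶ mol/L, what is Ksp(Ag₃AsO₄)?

Ksp = 1.64×10⁻²²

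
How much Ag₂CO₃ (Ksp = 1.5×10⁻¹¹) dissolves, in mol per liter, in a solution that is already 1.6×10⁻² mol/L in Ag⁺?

5.9×10⁻⁸ M

Ag₂CO₃(s) ⇌ 2 Ag⁺(aq) + CO₃²⁻(aq)
Let s be the solubility of Ag₂CO₃ here. The common ion gives [Ag⁺] ≈ 1.6×10⁻² mol/L, and [CO₃²⁻] = s.
Ksp = [Ag⁺]^2[CO₃²⁻] = (1.6×10⁻²)^2s
s = 1.5×10⁻¹¹ / (1.6×10⁻²)^2 = 5.9×10⁻⁸
s = 5.9×10⁻⁸ mol/L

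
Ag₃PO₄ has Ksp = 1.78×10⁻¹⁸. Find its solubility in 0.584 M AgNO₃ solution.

Ag₃PO₄(s) ⇌ 3 Ag⁺(aq) + PO₄³⁻(aq)
Ag⁺ is already present at 0.584 M. If s mol/L of Ag₃PO₄ dissolves, [PO₄³⁻] = s while [Ag⁺] ≈ 0.584 M.
Ksp = [Ag⁺]^3[PO₄³⁻] = (0.584)^3s
s = 1.78×10⁻¹⁸ / (0.584)^3 = 8.94×10⁻¹⁸
s = 8.94×10⁻¹⁸ M

8.94×10⁻¹⁸ M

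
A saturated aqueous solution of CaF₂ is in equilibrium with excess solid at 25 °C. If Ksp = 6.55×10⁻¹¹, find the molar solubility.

CaF₂(s) ⇌ Ca²⁺(aq) + 2 F⁻(aq)
For each mole of CaF₂ that dissolves per liter, [Ca²⁺] = s and [F⁻] = 2s; let s denote this solubility.
Ksp = [Ca²⁺][F⁻]^2 = s · (2s)^2 = 4s^3
4s^3 = 6.55×10⁻¹¹  ⇒  s^3 = 1.64×10⁻¹¹
s = (1.64×10⁻¹¹)^(1/3) = 2.54×10⁻⁴ mol/L

2.54×10⁻⁴ M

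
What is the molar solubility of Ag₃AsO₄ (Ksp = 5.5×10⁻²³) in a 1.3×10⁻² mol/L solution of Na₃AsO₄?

Ag₃AsO₄(s) ⇌ 3 Ag⁺(aq) + AsO₄³⁻(aq)
AsO₄³⁻ is already present at 1.3×10⁻² mol/L. If s mol/L of Ag₃AsO₄ dissolves, [Ag⁺] = 3s while [AsO₄³⁻] ≈ 1.3×10⁻² mol/L.
Ksp = [Ag⁺]^3[AsO₄³⁻] = (3s)^3(1.3×10⁻²)
(3s)^3 = 5.5×10⁻²³ / (1.3×10⁻²) = 4.2×10⁻²¹
s = 5.4×10⁻⁸ mol/L

5.4×10⁻⁸ M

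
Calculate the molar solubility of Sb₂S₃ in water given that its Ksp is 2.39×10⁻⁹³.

1.17×10⁻¹⁹ M

Sb₂S₃(s) ⇌ 2 Sb³⁺(aq) + 3 S²⁻(aq)
For each mole of Sb₂S₃ that dissolves per liter, [Sb³⁺] = 2s and [S²⁻] = 3s; let s denote this solubility.
Ksp = [Sb³⁺]^2[S²⁻]^3 = (2s)^2 · (3s)^3 = 108s^5
108s^5 = 2.39×10⁻⁹³  ⇒  s^5 = 2.21×10⁻⁹⁵
s = (2.21×10⁻⁹⁵)^(1/5) = 1.17×10⁻¹⁹ mol L⁻¹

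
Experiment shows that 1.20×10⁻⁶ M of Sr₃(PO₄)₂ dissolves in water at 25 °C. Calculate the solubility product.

Sr₃(PO₄)₂(s) ⇌ 3 Sr²⁺(aq) + 2 PO₄³⁻(aq)
With molar solubility s: [Sr²⁺] = 3s, [PO₄³⁻] = 2s.
Ksp = [Sr²⁺]^3[PO₄³⁻]^2 = (3s)^3 · (2s)^2 = 108s^5
Ksp = 108 × (1.20×10⁻⁶)^5 = 2.69×10⁻²⁸

Ksp = 2.69×10⁻²⁸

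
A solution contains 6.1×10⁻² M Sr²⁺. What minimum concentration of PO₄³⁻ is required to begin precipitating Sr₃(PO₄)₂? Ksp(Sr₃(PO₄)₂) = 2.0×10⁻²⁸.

Each salt precipitates once Q = Ksp for that salt.
Sr₃(PO₄)₂(s) ⇌ 3 Sr²⁺(aq) + 2 PO₄³⁻(aq)
Ksp = [Sr²⁺]^3[PO₄³⁻]^2 = [PO₄³⁻]^2(6.1×10⁻²)^3
[PO₄³⁻]^2 = 2.0×10⁻²⁸ / (6.1×10⁻²)^3 = 8.8×10⁻²⁵
[PO₄³⁻] = 9.4×10⁻¹³ M

9.4×10⁻¹³ M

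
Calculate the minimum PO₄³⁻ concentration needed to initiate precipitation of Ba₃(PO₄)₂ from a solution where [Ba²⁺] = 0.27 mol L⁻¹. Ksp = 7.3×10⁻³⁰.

Precipitation of each salt begins when its ion product equals Ksp.
Ba₃(PO₄)₂(s) ⇌ 3 Ba²⁺(aq) + 2 PO₄³⁻(aq)
Ksp = [Ba²⁺]^3[PO₄³⁻]^2 = [PO₄³⁻]^2(0.27)^3
[PO₄³⁻]^2 = 7.3×10⁻³⁰ / (0.27)^3 = 3.7×10⁻²⁸
[PO₄³⁻] = 1.9×10⁻¹⁴ mol L⁻¹

1.9×10⁻¹⁴ M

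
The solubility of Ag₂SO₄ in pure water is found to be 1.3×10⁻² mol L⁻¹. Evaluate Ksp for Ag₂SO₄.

Ksp = 8.8×10⁻⁶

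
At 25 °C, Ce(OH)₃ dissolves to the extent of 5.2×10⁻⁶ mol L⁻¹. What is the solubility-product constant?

Ksp = 2.0×10⁻²⁰

Ce(OH)₃(s) ⇌ Ce³⁺(aq) + 3 OH⁻(aq)
With molar solubility s: [Ce³⁺] = s, [OH⁻] = 3s.
Ksp = [Ce³⁺][OH⁻]^3 = s · (3s)^3 = 27s^4
Ksp = 27 × (5.2×10⁻⁶)^4 = 2.0×10⁻²⁰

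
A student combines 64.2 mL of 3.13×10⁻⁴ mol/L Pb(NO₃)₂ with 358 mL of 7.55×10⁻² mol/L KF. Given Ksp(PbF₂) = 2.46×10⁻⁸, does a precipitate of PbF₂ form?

Yes

The combined volume is 422.2 mL.
[Pb²⁺] = (3.13×10⁻⁴)(64.2)/422.2 = 4.76×10⁻⁵ mol/L
[F⁻] = (7.55×10⁻²)(358)/422.2 = 6.40×10⁻² mol/L
Q = [Pb²⁺][F⁻]^2 = 1.95×10⁻⁷
Because Q > Ksp (1.95×10⁻⁷ vs 2.46×10⁻⁸), a precipitate of PbF₂ forms.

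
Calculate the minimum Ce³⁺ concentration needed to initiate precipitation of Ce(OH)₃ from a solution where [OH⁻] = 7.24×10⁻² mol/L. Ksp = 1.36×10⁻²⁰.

3.58×10⁻¹⁷ M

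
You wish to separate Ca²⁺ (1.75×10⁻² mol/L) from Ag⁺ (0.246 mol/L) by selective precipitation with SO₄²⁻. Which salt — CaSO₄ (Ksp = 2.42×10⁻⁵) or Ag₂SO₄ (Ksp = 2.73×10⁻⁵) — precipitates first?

Each salt precipitates once Q = Ksp for that salt.
For CaSO₄: [SO₄²⁻] = (Ksp/[Ca²⁺]) = 1.38×10⁻³ mol/L
For Ag₂SO₄: [SO₄²⁻] = (Ksp/[Ag⁺]^2) = 4.51×10⁻⁴ mol/L
The smaller threshold [SO₄²⁻] is reached first, so Ag₂SO₄ precipitates first.

Ag₂SO₄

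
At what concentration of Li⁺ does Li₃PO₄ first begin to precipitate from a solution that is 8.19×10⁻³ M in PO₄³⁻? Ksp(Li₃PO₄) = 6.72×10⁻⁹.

A salt starts to precipitate once the ion product Q reaches its Ksp.
Li₃PO₄(s) ⇌ 3 Li⁺(aq) + PO₄³⁻(aq)
Ksp = [Li⁺]^3[PO₄³⁻] = [Li⁺]^3(8.19×10⁻³)
[Li⁺]^3 = 6.72×10⁻⁹ / (8.19×10⁻³) = 8.21×10⁻⁷
[Li⁺] = 9.36×10⁻³ M

9.36×10⁻³ M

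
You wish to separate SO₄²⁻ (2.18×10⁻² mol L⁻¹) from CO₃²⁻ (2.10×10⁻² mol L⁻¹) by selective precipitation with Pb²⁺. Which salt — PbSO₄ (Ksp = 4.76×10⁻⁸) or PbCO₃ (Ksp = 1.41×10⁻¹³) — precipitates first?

PbCO₃

Precipitation of each salt begins when its ion product equals Ksp.
For PbSO₄: [Pb²⁺] = (Ksp/[SO₄²⁻]) = 2.18×10⁻⁶ mol L⁻¹
For PbCO₃: [Pb²⁺] = (Ksp/[CO₃²⁻]) = 6.71×10⁻¹² mol L⁻¹
PbCO₃ requires the lower [Pb²⁺], so it precipitates first.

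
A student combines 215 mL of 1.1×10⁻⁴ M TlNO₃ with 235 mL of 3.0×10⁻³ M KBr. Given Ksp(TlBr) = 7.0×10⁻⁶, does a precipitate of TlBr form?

Total volume after mixing = 215 + 235 = 450 mL.
[Tl⁺] = (1.1×10⁻⁴)(215)/450 = 5.3×10⁻⁵ M
[Br⁻] = (3.0×10⁻³)(235)/450 = 1.6×10⁻³ M
Q = [Tl⁺][Br⁻] = 8.2×10⁻⁸
Since Q (8.2×10⁻⁸) is less than Ksp (7.0×10⁻⁶), no TlBr precipitates.

No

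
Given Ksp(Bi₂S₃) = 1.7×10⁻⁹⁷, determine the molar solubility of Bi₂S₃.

1.7×10⁻²⁰ M

Bi₂S₃(s) ⇌ 2 Bi³⁺(aq) + 3 S²⁻(aq)
Let s be the molar solubility. Then [Bi³⁺] = 2s and [S²⁻] = 3s.
Ksp = [Bi³⁺]^2[S²⁻]^3 = (2s)^2 · (3s)^3 = 108s^5
108s^5 = 1.7×10⁻⁹⁷  ⇒  s^5 = 1.6×10⁻⁹⁹
Taking the 5th root, s = 1.7×10⁻²⁰ mol/L.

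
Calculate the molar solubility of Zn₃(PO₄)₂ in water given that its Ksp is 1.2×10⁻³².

Zn₃(PO₄)₂(s) ⇌ 3 Zn²⁺(aq) + 2 PO₄³⁻(aq)
With molar solubility s: [Zn²⁺] = 3s, [PO₄³⁻] = 2s.
Ksp = [Zn²⁺]^3[PO₄³⁻]^2 = (3s)^3 · (2s)^2 = 108s^5
108s^5 = 1.2×10⁻³²  ⇒  s^5 = 1.1×10⁻³⁴
s = (1.1×10⁻³⁴)^(1/5) = 1.6×10⁻⁷ mol L⁻¹

1.6×10⁻⁷ M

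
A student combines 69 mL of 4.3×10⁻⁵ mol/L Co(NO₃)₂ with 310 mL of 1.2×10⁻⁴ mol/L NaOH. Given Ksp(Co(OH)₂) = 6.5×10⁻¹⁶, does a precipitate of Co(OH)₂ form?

Yes

The combined volume is 379 mL.
[Co²⁺] = (4.3×10⁻⁵)(69)/379 = 7.8×10⁻⁶ mol/L
[OH⁻] = (1.2×10⁻⁴)(310)/379 = 9.8×10⁻⁵ mol/L
Q = [Co²⁺][OH⁻]^2 = 7.5×10⁻¹⁴
Because Q > Ksp (7.5×10⁻¹⁴ vs 6.5×10⁻¹⁶), a precipitate of Co(OH)₂ forms.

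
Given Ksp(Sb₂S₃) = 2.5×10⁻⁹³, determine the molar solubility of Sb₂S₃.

Sb₂S₃(s) ⇌ 2 Sb³⁺(aq) + 3 S²⁻(aq)
With molar solubility s: [Sb³⁺] = 2s, [S²⁻] = 3s.
Ksp = [Sb³⁺]^2[S²⁻]^3 = (2s)^2 · (3s)^3 = 108s^5
108s^5 = 2.5×10⁻⁹³  ⇒  s^5 = 2.3×10⁻⁹⁵
Taking the 5th root, s = 1.2×10⁻¹⁹ mol/L.

1.2×10⁻¹⁹ M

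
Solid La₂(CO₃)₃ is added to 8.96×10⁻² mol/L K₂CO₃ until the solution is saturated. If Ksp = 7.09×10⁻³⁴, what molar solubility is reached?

La₂(CO₃)₃(s) ⇌ 2 La³⁺(aq) + 3 CO₃²⁻(aq)
CO₃²⁻ is already present at 8.96×10⁻² mol/L. If s mol/L of La₂(CO₃)₃ dissolves, [La³⁺] = 2s while [CO₃²⁻] ≈ 8.96×10⁻² mol/L.
Ksp = [La³⁺]^2[CO₃²⁻]^3 = (2s)^2(8.96×10⁻²)^3
(2s)^2 = 7.09×10⁻³⁴ / (8.96×10⁻²)^3 = 9.86×10⁻³¹
s = 4.96×10⁻¹⁶ mol/L

4.96×10⁻¹⁶ M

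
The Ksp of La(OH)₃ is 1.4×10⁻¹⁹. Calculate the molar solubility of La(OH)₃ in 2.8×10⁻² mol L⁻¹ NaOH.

La(OH)₃(s) ⇌ La³⁺(aq) + 3 OH⁻(aq)
OH⁻ is already present at 2.8×10⁻² mol L⁻¹. If s mol/L of La(OH)₃ dissolves, [La³⁺] = s while [OH⁻] ≈ 2.8×10⁻² mol L⁻¹.
Ksp = [La³⁺][OH⁻]^3 = s(2.8×10⁻²)^3
s = 1.4×10⁻¹⁹ / (2.8×10⁻²)^3 = 6.4×10⁻¹⁵
s = 6.4×10⁻¹⁵ mol L⁻¹

6.4×10⁻¹⁵ M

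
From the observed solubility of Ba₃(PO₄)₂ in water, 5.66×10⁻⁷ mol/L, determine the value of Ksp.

Ksp = 6.27×10⁻³⁰

Ba₃(PO₄)₂(s) ⇌ 3 Ba²⁺(aq) + 2 PO₄³⁻(aq)
If s mol/L of Ba₃(PO₄)₂ dissolves, [Ba²⁺] = 3s and [PO₄³⁻] = 2s.
Ksp = [Ba²⁺]^3[PO₄³⁻]^2 = (3s)^3 · (2s)^2 = 108s^5
Ksp = 108 × (5.66×10⁻⁷)^5 = 6.27×10⁻³⁰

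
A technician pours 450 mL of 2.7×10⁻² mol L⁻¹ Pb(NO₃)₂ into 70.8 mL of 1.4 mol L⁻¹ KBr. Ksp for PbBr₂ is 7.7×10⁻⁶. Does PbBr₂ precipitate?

Yes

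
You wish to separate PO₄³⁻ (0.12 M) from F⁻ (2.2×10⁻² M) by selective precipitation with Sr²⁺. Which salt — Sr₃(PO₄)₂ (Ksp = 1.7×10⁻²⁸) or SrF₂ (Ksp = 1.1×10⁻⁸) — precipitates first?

Sr₃(PO₄)₂

Each salt precipitates once Q = Ksp for that salt.
For Sr₃(PO₄)₂: [Sr²⁺] = (Ksp/[PO₄³⁻]^2)^(1/3) = 2.3×10⁻⁹ M
For SrF₂: [Sr²⁺] = (Ksp/[F⁻]^2) = 2.3×10⁻⁵ M
Since Sr₃(PO₄)₂ needs less Sr²⁺ to reach saturation, it precipitates first.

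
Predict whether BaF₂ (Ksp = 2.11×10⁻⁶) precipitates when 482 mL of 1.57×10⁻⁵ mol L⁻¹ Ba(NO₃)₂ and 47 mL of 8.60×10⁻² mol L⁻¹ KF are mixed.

No

Total volume after mixing = 482 + 47 = 529 mL.
[Ba²⁺] = (1.57×10⁻⁵)(482)/529 = 1.43×10⁻⁵ mol L⁻¹
[F⁻] = (8.60×10⁻²)(47)/529 = 7.64×10⁻³ mol L⁻¹
Q = [Ba²⁺][F⁻]^2 = 8.35×10⁻¹⁰
Q = 8.35×10⁻¹⁰ < Ksp = 2.11×10⁻⁶, so the solution is unsaturated and no precipitate forms.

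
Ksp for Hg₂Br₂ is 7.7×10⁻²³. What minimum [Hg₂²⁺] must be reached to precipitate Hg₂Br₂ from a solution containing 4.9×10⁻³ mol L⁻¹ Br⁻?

A salt starts to precipitate once the ion product Q reaches its Ksp.
Hg₂Br₂(s) ⇌ Hg₂²⁺(aq) + 2 Br⁻(aq)
Ksp = [Hg₂²⁺][Br⁻]^2 = [Hg₂²⁺](4.9×10⁻³)^2
[Hg₂²⁺] = 7.7×10⁻²³ / (4.9×10⁻³)^2 = 3.2×10⁻¹⁸
[Hg₂²⁺] = 3.2×10⁻¹⁸ mol L⁻¹

3.2×10⁻¹⁸ M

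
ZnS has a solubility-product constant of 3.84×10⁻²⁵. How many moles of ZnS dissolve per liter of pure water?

ZnS(s) ⇌ Zn²⁺(aq) + S²⁻(aq)
Let s be the molar solubility. Then [Zn²⁺] = s and [S²⁻] = s.
Ksp = [Zn²⁺][S²⁻] = s · s = s^2
s^2 = 3.84×10⁻²⁵
s = 6.20×10⁻¹³ mol/L

6.20×10⁻¹³ M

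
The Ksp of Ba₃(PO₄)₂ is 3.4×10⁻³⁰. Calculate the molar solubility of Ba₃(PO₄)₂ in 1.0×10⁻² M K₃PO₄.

1.1×10⁻⁹ M

Ba₃(PO₄)₂(s) ⇌ 3 Ba²⁺(aq) + 2 PO₄³⁻(aq)
PO₄³⁻ is already present at 1.0×10⁻² M. If s mol/L of Ba₃(PO₄)₂ dissolves, [Ba²⁺] = 3s while [PO₄³⁻] ≈ 1.0×10⁻² M.
Ksp = [Ba²⁺]^3[PO₄³⁻]^2 = (3s)^3(1.0×10⁻²)^2
(3s)^3 = 3.4×10⁻³⁰ / (1.0×10⁻²)^2 = 3.4×10⁻²⁶
s = 1.1×10⁻⁹ M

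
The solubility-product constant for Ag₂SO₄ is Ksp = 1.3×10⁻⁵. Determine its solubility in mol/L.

1.5×10⁻² M

Ag₂SO₄(s) ⇌ 2 Ag⁺(aq) + SO₄²⁻(aq)
Let s be the molar solubility. Then [Ag⁺] = 2s and [SO₄²⁻] = s.
Ksp = [Ag⁺]^2[SO₄²⁻] = (2s)^2 · s = 4s^3
4s^3 = 1.3×10⁻⁵  ⇒  s^3 = 3.3×10⁻⁶
s = (3.3×10⁻⁶)^(1/3) = 1.5×10⁻² M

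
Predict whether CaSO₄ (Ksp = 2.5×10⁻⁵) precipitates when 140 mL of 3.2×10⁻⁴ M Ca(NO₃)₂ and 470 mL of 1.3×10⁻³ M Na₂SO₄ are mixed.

The combined volume is 610 mL.
[Ca²⁺] = (3.2×10⁻⁴)(140)/610 = 7.3×10⁻⁵ M
[SO₄²⁻] = (1.3×10⁻³)(470)/610 = 1.0×10⁻³ M
Q = [Ca²⁺][SO₄²⁻] = 7.4×10⁻⁸
Since Q (7.4×10⁻⁸) is less than Ksp (2.5×10⁻⁵), no CaSO₄ precipitates.

No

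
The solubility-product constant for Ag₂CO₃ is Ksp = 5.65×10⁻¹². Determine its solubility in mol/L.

Ag₂CO₃(s) ⇌ 2 Ag⁺(aq) + CO₃²⁻(aq)
If s mol/L of Ag₂CO₃ dissolves, [Ag⁺] = 2s and [CO₃²⁻] = s.
Ksp = [Ag⁺]^2[CO₃²⁻] = (2s)^2 · s = 4s^3
4s^3 = 5.65×10⁻¹²  ⇒  s^3 = 1.41×10⁻¹²
Taking the 3rd root, s = 1.12×10⁻⁴ mol/L.

1.12×10⁻⁴ M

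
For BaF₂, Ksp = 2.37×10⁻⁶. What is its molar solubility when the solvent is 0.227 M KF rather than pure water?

4.60×10⁻⁵ M

BaF₂(s) ⇌ Ba²⁺(aq) + 2 F⁻(aq)
The solution already contains F⁻ at 0.227 M. Let s be the molar solubility of BaF₂.
[F⁻] ≈ 0.227 M (common ion dominates); [Ba²⁺] = s.
Ksp = [Ba²⁺][F⁻]^2 = s(0.227)^2
s = 2.37×10⁻⁶ / (0.227)^2 = 4.60×10⁻⁵
s = 4.60×10⁻⁵ M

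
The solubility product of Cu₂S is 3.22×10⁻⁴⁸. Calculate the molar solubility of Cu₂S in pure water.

9.30×10⁻¹⁷ M

Cu₂S(s) ⇌ 2 Cu⁺(aq) + S²⁻(aq)
Let s be the molar solubility. Then [Cu⁺] = 2s and [S²⁻] = s.
Ksp = [Cu⁺]^2[S²⁻] = (2s)^2 · s = 4s^3
4s^3 = 3.22×10⁻⁴⁸  ⇒  s^3 = 8.05×10⁻⁴⁹
s = (8.05×10⁻⁴⁹)^(1/3) = 9.30×10⁻¹⁷ mol L⁻¹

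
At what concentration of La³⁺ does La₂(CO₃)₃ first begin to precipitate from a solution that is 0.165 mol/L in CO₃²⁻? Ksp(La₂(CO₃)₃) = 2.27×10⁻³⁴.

2.25×10⁻¹⁶ M

A salt starts to precipitate once the ion product Q reaches its Ksp.
La₂(CO₃)₃(s) ⇌ 2 La³⁺(aq) + 3 CO₃²⁻(aq)
Ksp = [La³⁺]^2[CO₃²⁻]^3 = [La³⁺]^2(0.165)^3
[La³⁺]^2 = 2.27×10⁻³⁴ / (0.165)^3 = 5.05×10⁻³²
[La³⁺] = 2.25×10⁻¹⁶ mol/L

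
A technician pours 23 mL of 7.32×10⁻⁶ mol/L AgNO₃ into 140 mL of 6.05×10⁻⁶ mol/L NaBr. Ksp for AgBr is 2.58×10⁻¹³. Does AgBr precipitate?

Total volume after mixing = 23 + 140 = 163 mL.
[Ag⁺] = (7.32×10⁻⁶)(23)/163 = 1.03×10⁻⁶ mol/L
[Br⁻] = (6.05×10⁻⁶)(140)/163 = 5.20×10⁻⁶ mol/L
Q = [Ag⁺][Br⁻] = 5.37×10⁻¹²
Q = 5.37×10⁻¹² > Ksp = 2.58×10⁻¹³, so the solution is supersaturated and AgBr precipitates.

Yes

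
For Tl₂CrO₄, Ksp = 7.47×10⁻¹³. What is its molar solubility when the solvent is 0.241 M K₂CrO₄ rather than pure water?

8.80×10⁻⁷ M

Tl₂CrO₄(s) ⇌ 2 Tl⁺(aq) + CrO₄²⁻(aq)
Let s be the solubility of Tl₂CrO₄ here. The common ion gives [CrO₄²⁻] ≈ 0.241 M, and [Tl⁺] = 2s.
Ksp = [Tl⁺]^2[CrO₄²⁻] = (2s)^2(0.241)
(2s)^2 = 7.47×10⁻¹³ / (0.241) = 3.10×10⁻¹²
s = 8.80×10⁻⁷ M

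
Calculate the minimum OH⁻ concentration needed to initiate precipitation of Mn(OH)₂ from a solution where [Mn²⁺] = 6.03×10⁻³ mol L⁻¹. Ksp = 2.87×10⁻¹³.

6.90×10⁻⁶ M

Precipitation of each salt begins when its ion product equals Ksp.
Mn(OH)₂(s) ⇌ Mn²⁺(aq) + 2 OH⁻(aq)
Ksp = [Mn²⁺][OH⁻]^2 = [OH⁻]^2(6.03×10⁻³)
[OH⁻]^2 = 2.87×10⁻¹³ / (6.03×10⁻³) = 4.76×10⁻¹¹
[OH⁻] = 6.90×10⁻⁶ mol L⁻¹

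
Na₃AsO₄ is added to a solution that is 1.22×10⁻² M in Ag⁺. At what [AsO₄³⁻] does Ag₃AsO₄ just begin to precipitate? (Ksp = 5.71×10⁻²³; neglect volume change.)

The threshold for precipitation is Q = Ksp.
Ag₃AsO₄(s) ⇌ 3 Ag⁺(aq) + AsO₄³⁻(aq)
Ksp = [Ag⁺]^3[AsO₄³⁻] = [AsO₄³⁻](1.22×10⁻²)^3
[AsO₄³⁻] = 5.71×10⁻²³ / (1.22×10⁻²)^3 = 3.14×10⁻¹⁷
[AsO₄³⁻] = 3.14×10⁻¹⁷ M

3.14×10⁻¹⁷ M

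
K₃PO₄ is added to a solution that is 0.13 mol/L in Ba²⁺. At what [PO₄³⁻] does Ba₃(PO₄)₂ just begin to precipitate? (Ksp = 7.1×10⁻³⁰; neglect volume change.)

5.7×10⁻¹⁴ M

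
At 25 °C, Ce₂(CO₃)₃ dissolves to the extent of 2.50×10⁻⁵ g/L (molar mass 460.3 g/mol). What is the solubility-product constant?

s = (2.50×10⁻⁵ g L⁻¹)/(460.3 g mol⁻¹) = 5.4312×10⁻⁸ M
Ce₂(CO₃)₃(s) ⇌ 2 Ce³⁺(aq) + 3 CO₃²⁻(aq)
If s mol/L of Ce₂(CO₃)₃ dissolves, [Ce³⁺] = 2s and [CO₃²⁻] = 3s.
Ksp = [Ce³⁺]^2[CO₃²⁻]^3 = (2s)^2 · (3s)^3 = 108s^5
Ksp = 108 × (5.4312×10⁻⁸)^5 = 5.10×10⁻³⁵

Ksp = 5.10×10⁻³⁵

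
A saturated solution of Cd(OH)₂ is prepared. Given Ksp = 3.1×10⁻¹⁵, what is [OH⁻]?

1.8×10⁻⁵ M

Cd(OH)₂(s) ⇌ Cd²⁺(aq) + 2 OH⁻(aq)
If s mol/L of Cd(OH)₂ dissolves, [Cd²⁺] = s and [OH⁻] = 2s.
Ksp = [Cd²⁺][OH⁻]^2 = s · (2s)^2 = 4s^3 = 3.1×10⁻¹⁵
s = 9.2×10⁻⁶ M
[OH⁻] = 2s = 1.8×10⁻⁵ M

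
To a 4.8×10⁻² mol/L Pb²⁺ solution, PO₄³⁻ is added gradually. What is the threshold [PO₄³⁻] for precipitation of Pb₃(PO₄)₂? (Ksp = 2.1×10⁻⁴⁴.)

1.4×10⁻²⁰ M

A salt starts to precipitate once the ion product Q reaches its Ksp.
Pb₃(PO₄)₂(s) ⇌ 3 Pb²⁺(aq) + 2 PO₄³⁻(aq)
Ksp = [Pb²⁺]^3[PO₄³⁻]^2 = [PO₄³⁻]^2(4.8×10⁻²)^3
[PO₄³⁻]^2 = 2.1×10⁻⁴⁴ / (4.8×10⁻²)^3 = 1.9×10⁻⁴⁰
[PO₄³⁻] = 1.4×10⁻²⁰ mol/L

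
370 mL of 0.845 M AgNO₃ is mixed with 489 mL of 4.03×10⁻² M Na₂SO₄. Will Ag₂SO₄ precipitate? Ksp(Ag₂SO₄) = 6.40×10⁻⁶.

Total volume after mixing = 370 + 489 = 859 mL.
[Ag⁺] = (0.845)(370)/859 = 0.364 M
[SO₄²⁻] = (4.03×10⁻²)(489)/859 = 2.29×10⁻² M
Q = [Ag⁺]^2[SO₄²⁻] = 3.04×10⁻³
Because Q > Ksp (3.04×10⁻³ vs 6.40×10⁻⁶), a precipitate of Ag₂SO₄ forms.

Yes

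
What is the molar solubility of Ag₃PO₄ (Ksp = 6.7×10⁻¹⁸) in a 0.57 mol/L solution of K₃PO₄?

Ag₃PO₄(s) ⇌ 3 Ag⁺(aq) + PO₄³⁻(aq)
PO₄³⁻ is already present at 0.57 mol/L. If s mol/L of Ag₃PO₄ dissolves, [Ag⁺] = 3s while [PO₄³⁻] ≈ 0.57 mol/L.
Ksp = [Ag⁺]^3[PO₄³⁻] = (3s)^3(0.57)
(3s)^3 = 6.7×10⁻¹⁸ / (0.57) = 1.2×10⁻¹⁷
s = 7.6×10⁻⁷ mol/L

7.6×10⁻⁷ M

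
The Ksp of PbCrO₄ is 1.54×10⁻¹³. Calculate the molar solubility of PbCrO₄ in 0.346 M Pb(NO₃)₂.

4.45×10⁻¹³ M

PbCrO₄(s) ⇌ Pb²⁺(aq) + CrO₄²⁻(aq)
The solution already contains Pb²⁺ at 0.346 M. Let s be the molar solubility of PbCrO₄.
[Pb²⁺] ≈ 0.346 M (common ion dominates); [CrO₄²⁻] = s.
Ksp = [Pb²⁺][CrO₄²⁻] = (0.346)s
s = 1.54×10⁻¹³ / (0.346) = 4.45×10⁻¹³
s = 4.45×10⁻¹³ M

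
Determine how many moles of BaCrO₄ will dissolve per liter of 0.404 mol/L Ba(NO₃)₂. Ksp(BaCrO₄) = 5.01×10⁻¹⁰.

1.24×10⁻⁹ M

BaCrO₄(s) ⇌ Ba²⁺(aq) + CrO₄²⁻(aq)
With Ba²⁺ already at 0.404 mol/L and s small, take [Ba²⁺] ≈ 0.404 mol/L and [CrO₄²⁻] = s.
Ksp = [Ba²⁺][CrO₄²⁻] = (0.404)s
s = 5.01×10⁻¹⁰ / (0.404) = 1.24×10⁻⁹
s = 1.24×10⁻⁹ mol/L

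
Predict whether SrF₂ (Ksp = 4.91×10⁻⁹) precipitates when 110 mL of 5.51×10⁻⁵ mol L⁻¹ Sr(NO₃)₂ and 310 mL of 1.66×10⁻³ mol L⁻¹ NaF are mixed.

No

The combined volume is 420 mL.
[Sr²⁺] = (5.51×10⁻⁵)(110)/420 = 1.44×10⁻⁵ mol L⁻¹
[F⁻] = (1.66×10⁻³)(310)/420 = 1.23×10⁻³ mol L⁻¹
Q = [Sr²⁺][F⁻]^2 = 2.17×10⁻¹¹
Q < Ksp (2.17×10⁻¹¹ vs 4.91×10⁻⁹); the solution remains unsaturated and no precipitate forms.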